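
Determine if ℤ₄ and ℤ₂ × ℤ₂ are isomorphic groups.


Comparing ℤ₄ and ℤ₂ × ℤ₂:
ℤ₄ has an element of order 4; ℤ₂×ℤ₂ has exponent 2

No, ℤ₄ ≇ ℤ₂ × ℤ₂


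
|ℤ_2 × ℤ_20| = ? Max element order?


|ℤ_2 × ℤ_20| = 2 × 20 = 40
Max element order = lcm(2,20) = 20
Cyclic? No (gcd=2)

|ℤ_2×ℤ_20| = 40, max element order = 20


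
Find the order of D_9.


|D_n| = 2n (n rotations and n reflections)
|D_9| = 2×9 = 18

|D_9| = 18


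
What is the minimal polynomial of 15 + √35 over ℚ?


Let α = 15 + √35. Then α - 15 = √35, so (α - 15)² = 35, giving α² - 30α + 190 = 0. Degree 2 and α ∉ ℚ, so this is the minimal polynomial.

Minimal polynomial: x² - 30x + 190


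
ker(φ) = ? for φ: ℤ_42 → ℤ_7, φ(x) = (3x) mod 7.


Kernel = preimage of identity
ker(φ) = {x ∈ ℤ_42 : 3x ≡ 0 (mod 7)}. Since 7 | 42, φ is well-defined. The kernel is the cyclic subgroup ⟨7⟩ of ℤ_42 (order 6), i.e. {0, 7, 14, 21, 28, 35}

ker(φ) = {0, 7, 14, 21, 28, 35}


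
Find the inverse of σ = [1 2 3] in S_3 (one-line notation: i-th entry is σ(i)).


To find σ⁻¹, swap domain and range:
σ(1) = 1 → σ⁻¹(1) = 1
σ(2) = 2 → σ⁻¹(2) = 2
σ(3) = 3 → σ⁻¹(3) = 3

σ⁻¹ = [1 2 3]


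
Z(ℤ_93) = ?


Z(G) = {g ∈ G | gx = xg for all x ∈ G}
ℤ_93 is abelian, so Z(G) = G

Z(ℤ_93) = ℤ_93


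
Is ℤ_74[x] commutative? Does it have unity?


ℤ_74 has zero divisors (2·37 ≡ 0), and these lift to constant zero divisors in ℤ_74[x]; so not an integral domain
Commutative: Yes
Integral domain: No
Has unity: Yes

ℤ_74[x]: Commutative=Yes, Unity=Yes


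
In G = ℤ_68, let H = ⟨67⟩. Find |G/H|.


|⟨67⟩| = n / gcd(67, 68) = 68 / 1 = 68
H is normal (ℤ_68 is abelian).
|G/H| = |G| / |H| = 68 / 68 = 1

|G/H| = 1


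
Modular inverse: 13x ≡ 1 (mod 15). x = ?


Use the extended Euclidean algorithm to write 1 = 13·s + 15·t; then s mod 15 is the inverse.
Euclidean algorithm:
  13 = 0·15 + 13
  15 = 1·13 + 2
  13 = 6·2 + 1
  2 = 2·1 + 0
gcd(13,15) = 1
Back-substitution gives: 13·(7) + 15·(-6) = 1
So 13⁻¹ ≡ 7 ≡ 7 (mod 15)
Check: 13 × 7 = 91 ≡ 1 (mod 15) ✓

13⁻¹ ≡ 7 (mod 15)


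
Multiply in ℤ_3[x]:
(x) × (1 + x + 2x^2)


Expand and collect like terms; reduce coefficients mod 3:
x^0: 0·1 = 0 ≡ 0 (mod 3)
x^1: 0·1 + 1·1 = 1 ≡ 1 (mod 3)
x^2: 0·2 + 1·1 = 1 ≡ 1 (mod 3)
x^3: 1·2 = 2 ≡ 2 (mod 3)
Result: x + x^2 + 2x^3

f · g = x + x^2 + 2x^3


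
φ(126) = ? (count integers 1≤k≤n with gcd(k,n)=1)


Factor n: 126 = 2 × 3^2 × 7
φ(n) = n · ∏(1 - 1/p) over distinct primes p | n
φ(126) = 126 · (1 - 1/2) · (1 - 1/3) · (1 - 1/7) = 36

φ(126) = 36


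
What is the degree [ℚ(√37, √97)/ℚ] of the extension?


[ℚ(√37,√97):ℚ] = [ℚ(√37,√97):ℚ(√37)]·[ℚ(√37):ℚ] = 2·2 = 4

[ℚ(√37, √97)/ℚ] = 4


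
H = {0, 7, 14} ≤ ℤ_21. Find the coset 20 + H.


20 + H = {20 + h (mod 21) : h ∈ H}
20+0=20, 20+7=6, 20+14=13
20 + H = {6, 13, 20} = 6 + H

20 + H = {6, 13, 20}


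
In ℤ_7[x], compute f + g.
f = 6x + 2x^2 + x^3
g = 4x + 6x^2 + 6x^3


Add coefficients mod 7:
x^0: 0 + 0 = 0 (mod 7)
x^1: 6 + 4 = 3 (mod 7)
x^2: 2 + 6 = 1 (mod 7)
x^3: 1 + 6 = 0 (mod 7)
Result: 3x + x^2

f + g = 3x + x^2


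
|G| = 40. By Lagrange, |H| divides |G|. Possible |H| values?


Lagrange's theorem: |H| divides |G|
|G| = 40
Divisors of 40: 1, 2, 4, 5, 8, 10, 20, 40

Possible subgroup orders: {1, 2, 4, 5, 8, 10, 20, 40}


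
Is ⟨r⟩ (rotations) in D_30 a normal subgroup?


H = ⟨r⟩ (rotations) in D_30
The rotation subgroup ⟨r⟩ has index 2 in D_30, so it is normal

Yes, normal subgroup


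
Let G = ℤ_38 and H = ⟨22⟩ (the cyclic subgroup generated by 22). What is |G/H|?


|⟨22⟩| = n / gcd(22, 38) = 38 / 2 = 19
H is normal (ℤ_38 is abelian).
|G/H| = |G| / |H| = 38 / 19 = 2

|G/H| = 2


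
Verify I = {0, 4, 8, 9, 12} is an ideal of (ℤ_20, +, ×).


Check ideal conditions for I = {0, 4, 8, 9, 12} in ℤ_20:
(1) I is an additive subgroup? No
(2) For r ∈ ℤ_20 and a ∈ I: r·a ∈ I? No  [counterexample: r=2, a=8, r·a mod 20 = 16 ∉ I]

No, I is not an ideal of ℤ_20


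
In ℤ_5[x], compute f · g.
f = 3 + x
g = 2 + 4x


Expand and collect like terms; reduce coefficients mod 5:
x^0: 3·2 = 6 ≡ 1 (mod 5)
x^1: 3·4 + 1·2 = 14 ≡ 4 (mod 5)
x^2: 1·4 = 4 ≡ 4 (mod 5)
Result: 1 + 4x + 4x^2

f · g = 1 + 4x + 4x^2


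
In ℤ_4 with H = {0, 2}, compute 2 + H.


2 + H = {2 + h (mod 4) : h ∈ H}
2+0=2, 2+2=0
2 + H = {0, 2} = 0 + H

2 + H = {0, 2}


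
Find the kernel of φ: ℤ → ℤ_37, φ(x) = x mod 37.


Kernel = preimage of identity
ker(φ) = {x ∈ ℤ : x ≡ 0 (mod 37)} = 37ℤ = {0, ±37, ±74, ...}

ker(φ) = 37ℤ


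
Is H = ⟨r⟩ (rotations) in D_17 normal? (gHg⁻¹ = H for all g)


H = ⟨r⟩ (rotations) in D_17
The rotation subgroup ⟨r⟩ has index 2 in D_17, so it is normal

Yes, normal subgroup


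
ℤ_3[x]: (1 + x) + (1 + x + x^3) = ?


Add coefficients mod 3:
x^0: 1 + 1 = 2 (mod 3)
x^1: 1 + 1 = 2 (mod 3)
x^2: 0 + 0 = 0 (mod 3)
x^3: 0 + 1 = 1 (mod 3)
Result: 2 + 2x + x^3

f + g = 2 + 2x + x^3


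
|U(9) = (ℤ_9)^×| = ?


U(n) is the group of units mod n; |U(n)| = φ(n)
|U(9)| = φ(9) = 6

|U(9) = (ℤ_9)^×| = 6


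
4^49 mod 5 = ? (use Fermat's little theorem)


Fermat's little theorem: if p is prime and gcd(a,p)=1, then a^(p-1) ≡ 1 (mod p)
p = 5 is prime, gcd(4,5) = 1
Reduce exponent: 49 mod 4 = 1
So 4^49 ≡ 4^1 (mod 5)
4^1 mod 5 = 4

4^49 ≡ 4 (mod 5)


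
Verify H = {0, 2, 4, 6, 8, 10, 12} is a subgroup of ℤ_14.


Subgroup test for H = {0, 2, 4, 6, 8, 10, 12} in (ℤ_14, +):
(1) 0 ∈ H? Yes
(2) Closure: for all a,b ∈ H, (a+b) mod 14 ∈ H? Yes
(3) Inverses: for all a ∈ H, -a mod 14 ∈ H? Yes

Yes, H is a subgroup of ℤ_14


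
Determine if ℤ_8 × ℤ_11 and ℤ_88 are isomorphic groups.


Comparing ℤ_8 × ℤ_11 and ℤ_88:
gcd(8,11) = 1, so ℤ_8 × ℤ_11 ≅ ℤ_88 (CRT)

Yes, ℤ_8 × ℤ_11 ≅ ℤ_88


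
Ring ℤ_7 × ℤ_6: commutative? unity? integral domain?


Direct product ring; commutative with unity (1,1); but (1,0)·(0,1) = (0,0) gives zero divisors, so not an integral domain
Commutative: Yes
Integral domain: No
Has unity: Yes

ℤ_7 × ℤ_6: Commutative=Yes, Unity=Yes


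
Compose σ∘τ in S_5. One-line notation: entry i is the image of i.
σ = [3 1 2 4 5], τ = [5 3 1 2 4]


σ∘τ: apply τ first, then σ
1 →τ 5 →σ 5
2 →τ 3 →σ 2
3 →τ 1 →σ 3
4 →τ 2 →σ 1
5 →τ 4 →σ 4

σ∘τ = [5 2 3 1 4]


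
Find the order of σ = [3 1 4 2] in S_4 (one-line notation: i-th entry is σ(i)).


Cycle decomposition: (1 3 4 2)
Cycle lengths: 4
Order = lcm(4) = 4

ord(σ) = 4


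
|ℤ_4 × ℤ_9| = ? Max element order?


|ℤ_4 × ℤ_9| = 4 × 9 = 36
Max element order = lcm(4,9) = 36
Cyclic? Yes (gcd=1)

|ℤ_4×ℤ_9| = 36, max element order = 36


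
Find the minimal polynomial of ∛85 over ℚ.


∛85 satisfies x³ - 85 = 0, irreducible over ℚ (no rational root; 85 is not a perfect cube)

Minimal polynomial: x³ - 85


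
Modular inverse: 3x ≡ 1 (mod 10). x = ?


Use the extended Euclidean algorithm to write 1 = 3·s + 10·t; then s mod 10 is the inverse.
Euclidean algorithm:
  3 = 0·10 + 3
  10 = 3·3 + 1
  3 = 3·1 + 0
gcd(3,10) = 1
Back-substitution gives: 3·(-3) + 10·(1) = 1
So 3⁻¹ ≡ -3 ≡ 7 (mod 10)
Check: 3 × 7 = 21 ≡ 1 (mod 10) ✓

3⁻¹ ≡ 7 (mod 10)


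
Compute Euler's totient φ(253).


Factor n: 253 = 11 × 23
φ(n) = n · ∏(1 - 1/p) over distinct primes p | n
φ(253) = 253 · (1 - 1/11) · (1 - 1/23) = 220

φ(253) = 220


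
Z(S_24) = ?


Z(G) = {g ∈ G | gx = xg for all x ∈ G}
S_n is non-abelian for n ≥ 3; Z(S_24) is trivial

Z(S_24) = {e}


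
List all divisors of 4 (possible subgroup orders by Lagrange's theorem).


Lagrange's theorem: |H| divides |G|
|G| = 4
Divisors of 4: 1, 2, 4

Possible subgroup orders: {1, 2, 4}


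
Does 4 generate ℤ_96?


g generates ℤ_n iff gcd(g, n) = 1
gcd(4, 96) = 4
Since gcd = 4 ≠ 1, ⟨4⟩ has order 24 < 96, so 4 is not a generator.

No, 4 does not generate ℤ_96


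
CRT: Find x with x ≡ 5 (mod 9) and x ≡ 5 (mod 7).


m₁ = 9, m₂ = 7, gcd = 1, so CRT applies. M = m₁·m₂ = 63
Let M₁ = M/m₁ = 7, M₂ = M/m₂ = 9
Find y₁ ≡ M₁⁻¹ (mod m₁): 7⁻¹ ≡ 4 (mod 9)
Find y₂ ≡ M₂⁻¹ (mod m₂): 9⁻¹ ≡ 4 (mod 7)
x = a₁·M₁·y₁ + a₂·M₂·y₂ = 5·7·4 + 5·9·4 = 320
Reduce mod 63: x ≡ 5
Check: 5 mod 9 = 5 ✓, 5 mod 7 = 5 ✓

x ≡ 5 (mod 63)


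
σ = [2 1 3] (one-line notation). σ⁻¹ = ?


To find σ⁻¹, swap domain and range:
σ(1) = 2 → σ⁻¹(2) = 1
σ(2) = 1 → σ⁻¹(1) = 2
σ(3) = 3 → σ⁻¹(3) = 3

σ⁻¹ = [2 1 3]


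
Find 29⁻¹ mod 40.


Use the extended Euclidean algorithm to write 1 = 29·s + 40·t; then s mod 40 is the inverse.
Euclidean algorithm:
  29 = 0·40 + 29
  40 = 1·29 + 11
  29 = 2·11 + 7
  11 = 1·7 + 4
  7 = 1·4 + 3
  4 = 1·3 + 1
  3 = 3·1 + 0
gcd(29,40) = 1
Back-substitution gives: 29·(-11) + 40·(8) = 1
So 29⁻¹ ≡ -11 ≡ 29 (mod 40)
Check: 29 × 29 = 841 ≡ 1 (mod 40) ✓

29⁻¹ ≡ 29 (mod 40)


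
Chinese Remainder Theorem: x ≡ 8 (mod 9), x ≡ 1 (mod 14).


m₁ = 9, m₂ = 14, gcd = 1, so CRT applies. M = m₁·m₂ = 126
Let M₁ = M/m₁ = 14, M₂ = M/m₂ = 9
Find y₁ ≡ M₁⁻¹ (mod m₁): 14⁻¹ ≡ 2 (mod 9)
Find y₂ ≡ M₂⁻¹ (mod m₂): 9⁻¹ ≡ 11 (mod 14)
x = a₁·M₁·y₁ + a₂·M₂·y₂ = 8·14·2 + 1·9·11 = 323
Reduce mod 126: x ≡ 71
Check: 71 mod 9 = 8 ✓, 71 mod 14 = 1 ✓

x ≡ 71 (mod 126)


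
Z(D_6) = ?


Z(G) = {g ∈ G | gx = xg for all x ∈ G}
For even n, Z(D_n) = {e, r^(n/2)}: the 180° rotation r^3 commutes with every reflection and rotation

Z(D_6) = {e, r^3}


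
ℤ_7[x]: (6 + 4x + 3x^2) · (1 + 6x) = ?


Expand and collect like terms; reduce coefficients mod 7:
x^0: 6·1 = 6 ≡ 6 (mod 7)
x^1: 6·6 + 4·1 = 40 ≡ 5 (mod 7)
x^2: 4·6 + 3·1 = 27 ≡ 6 (mod 7)
x^3: 3·6 = 18 ≡ 4 (mod 7)
Result: 6 + 5x + 6x^2 + 4x^3

f · g = 6 + 5x + 6x^2 + 4x^3


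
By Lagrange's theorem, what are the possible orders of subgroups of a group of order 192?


Lagrange's theorem: |H| divides |G|
|G| = 192
Divisors of 192: 1, 2, 3, 4, 6, 8, 12, 16, 24, 32, 48, 64, 96, 192

Possible subgroup orders: {1, 2, 3, 4, 6, 8, 12, 16, 24, 32, 48, 64, 96, 192}


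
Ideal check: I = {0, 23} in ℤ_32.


Check ideal conditions for I = {0, 23} in ℤ_32:
(1) I is an additive subgroup? No
(2) For r ∈ ℤ_32 and a ∈ I: r·a ∈ I? No  [counterexample: r=2, a=23, r·a mod 32 = 14 ∉ I]

No, I is not an ideal of ℤ_32


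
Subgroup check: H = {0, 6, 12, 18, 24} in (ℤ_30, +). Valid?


Subgroup test for H = {0, 6, 12, 18, 24} in (ℤ_30, +):
(1) 0 ∈ H? Yes
(2) Closure: for all a,b ∈ H, (a+b) mod 30 ∈ H? Yes
(3) Inverses: for all a ∈ H, -a mod 30 ∈ H? Yes

Yes, H is a subgroup of ℤ_30


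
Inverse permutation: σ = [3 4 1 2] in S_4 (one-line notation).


To find σ⁻¹, swap domain and range:
σ(1) = 3 → σ⁻¹(3) = 1
σ(2) = 4 → σ⁻¹(4) = 2
σ(3) = 1 → σ⁻¹(1) = 3
σ(4) = 2 → σ⁻¹(2) = 4

σ⁻¹ = [3 4 1 2]


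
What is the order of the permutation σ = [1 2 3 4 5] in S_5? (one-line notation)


Cycle decomposition: identity (all elements fixed)
Order = 1 (identity has order 1)

ord(σ) = 1


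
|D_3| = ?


|D_n| = 2n (n rotations and n reflections)
|D_3| = 2×3 = 6

|D_3| = 6


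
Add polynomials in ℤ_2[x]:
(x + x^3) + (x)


Add coefficients mod 2:
x^0: 0 + 0 = 0 (mod 2)
x^1: 1 + 1 = 0 (mod 2)
x^2: 0 + 0 = 0 (mod 2)
x^3: 1 + 0 = 1 (mod 2)
Result: x^3

f + g = x^3


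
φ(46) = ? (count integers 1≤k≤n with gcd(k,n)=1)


Factor n: 46 = 2 × 23
φ(n) = n · ∏(1 - 1/p) over distinct primes p | n
φ(46) = 46 · (1 - 1/2) · (1 - 1/23) = 22

φ(46) = 22


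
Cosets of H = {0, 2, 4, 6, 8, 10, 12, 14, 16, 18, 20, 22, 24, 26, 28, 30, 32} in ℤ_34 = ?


H = {0, 2, 4, 6, 8, 10, 12, 14, 16, 18, 20, 22, 24, 26, 28, 30, 32}, |H| = 17
Number of cosets = |G|/|H| = 34/17 = 2
0 + H = {0, 2, 4, 6, 8, 10, 12, 14, 16, 18, 20, 22, 24, 26, 28, 30, 32}
1 + H = {1, 3, 5, 7, 9, 11, 13, 15, 17, 19, 21, 23, 25, 27, 29, 31, 33}

Cosets: 0+H={0,2,4,6,8,10,12,14,16,18,20,22,24,26,28,30,32}; 1+H={1,3,5,7,9,11,13,15,17,19,21,23,25,27,29,31,33}


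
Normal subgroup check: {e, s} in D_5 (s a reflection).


H = {e, s} in D_5 (s a reflection)
r·s·r⁻¹ = sr⁻² ≠ s for n ≥ 3, so {e, s} is not closed under conjugation

No, not a normal subgroup


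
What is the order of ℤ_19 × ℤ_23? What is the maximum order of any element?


|ℤ_19 × ℤ_23| = 19 × 23 = 437
Max element order = lcm(19,23) = 437
Cyclic? Yes (gcd=1)

|ℤ_19×ℤ_23| = 437, max element order = 437


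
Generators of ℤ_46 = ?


g generates ℤ_n iff gcd(g,n) = 1
Prime factors of 46: 2, 23
Generators are g ∈ {1,...,45} not divisible by any of these primes.
Generators: {1, 3, 5, 7, 9, 11, 13, 15, 17, 19, 21, 25, 27, 29, 31, 33, 35, 37, 39, 41, 43, 45}
Number of generators = φ(46) = 22

Generators of ℤ_46 = {1, 3, 5, 7, 9, 11, 13, 15, 17, 19, 21, 25, 27, 29, 31, 33, 35, 37, 39, 41, 43, 45}


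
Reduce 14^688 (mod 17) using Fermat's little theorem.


Fermat's little theorem: if p is prime and gcd(a,p)=1, then a^(p-1) ≡ 1 (mod p)
p = 17 is prime, gcd(14,17) = 1
Reduce exponent: 688 mod 16 = 0
So 14^688 ≡ 14^0 (mod 17)
14^0 = 1

14^688 ≡ 1 (mod 17)


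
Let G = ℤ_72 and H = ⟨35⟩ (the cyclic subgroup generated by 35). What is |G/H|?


|⟨35⟩| = n / gcd(35, 72) = 72 / 1 = 72
H is normal (ℤ_72 is abelian).
|G/H| = |G| / |H| = 72 / 72 = 1

|G/H| = 1


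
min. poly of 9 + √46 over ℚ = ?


Let α = 9 + √46. Then α - 9 = √46, so (α - 9)² = 46, giving α² - 18α + 35 = 0. Degree 2 and α ∉ ℚ, so this is the minimal polynomial.

Minimal polynomial: x² - 18x + 35


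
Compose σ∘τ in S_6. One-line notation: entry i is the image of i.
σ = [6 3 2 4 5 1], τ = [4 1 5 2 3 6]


σ∘τ: apply τ first, then σ
1 →τ 4 →σ 4
2 →τ 1 →σ 6
3 →τ 5 →σ 5
4 →τ 2 →σ 3
5 →τ 3 →σ 2
6 →τ 6 →σ 1

σ∘τ = [4 6 5 3 2 1]


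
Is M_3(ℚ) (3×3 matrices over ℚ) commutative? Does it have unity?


Matrix multiplication is non-commutative for n ≥ 2; the identity matrix I is the unity; singular matrices give zero divisors, so not an integral domain
Commutative: No
Integral domain: No
Has unity: Yes

M_3(ℚ) (3×3 matrices over ℚ): Commutative=No, Unity=Yes


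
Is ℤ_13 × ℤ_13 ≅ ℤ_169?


Comparing ℤ_13 × ℤ_13 and ℤ_169:
gcd(13,13) = 13 ≠ 1. Max element order in ℤ_13×ℤ_13 is lcm(13,13) = 13 < 169, so it has no element of order 169

No, ℤ_13 × ℤ_13 ≇ ℤ_169


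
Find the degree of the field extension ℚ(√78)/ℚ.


√78 has minimal polynomial x² - 78 (irreducible over ℚ since 78 is squarefree)

[ℚ(√78)/ℚ] = 2


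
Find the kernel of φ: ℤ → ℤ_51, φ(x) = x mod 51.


Kernel = preimage of identity
ker(φ) = {x ∈ ℤ : x ≡ 0 (mod 51)} = 51ℤ = {0, ±51, ±102, ...}

ker(φ) = 51ℤ


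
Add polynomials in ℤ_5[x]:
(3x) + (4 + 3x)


Add coefficients mod 5:
x^0: 0 + 4 = 4 (mod 5)
x^1: 3 + 3 = 1 (mod 5)
Result: 4 + x

f + g = 4 + x


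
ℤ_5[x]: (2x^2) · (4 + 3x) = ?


Expand and collect like terms; reduce coefficients mod 5:
x^0: 0·4 = 0 ≡ 0 (mod 5)
x^1: 0·3 + 0·4 = 0 ≡ 0 (mod 5)
x^2: 0·3 + 2·4 = 8 ≡ 3 (mod 5)
x^3: 2·3 = 6 ≡ 1 (mod 5)
Result: 3x^2 + x^3

f · g = 3x^2 + x^3


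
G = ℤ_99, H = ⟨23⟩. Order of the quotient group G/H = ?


|⟨23⟩| = n / gcd(23, 99) = 99 / 1 = 99
H is normal (ℤ_99 is abelian).
|G/H| = |G| / |H| = 99 / 99 = 1

|G/H| = 1


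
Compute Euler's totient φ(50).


Factor n: 50 = 2 × 5^2
φ(n) = n · ∏(1 - 1/p) over distinct primes p | n
φ(50) = 50 · (1 - 1/2) · (1 - 1/5) = 20

φ(50) = 20


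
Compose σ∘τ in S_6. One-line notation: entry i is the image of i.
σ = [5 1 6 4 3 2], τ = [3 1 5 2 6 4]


σ∘τ: apply τ first, then σ
1 →τ 3 →σ 6
2 →τ 1 →σ 5
3 →τ 5 →σ 3
4 →τ 2 →σ 1
5 →τ 6 →σ 2
6 →τ 4 →σ 4

σ∘τ = [6 5 3 1 2 4]


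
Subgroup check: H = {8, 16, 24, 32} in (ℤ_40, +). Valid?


Subgroup test for H = {8, 16, 24, 32} in (ℤ_40, +):
(1) 0 ∈ H? No
(2) Closure: for all a,b ∈ H, (a+b) mod 40 ∈ H? No  [counterexample: 8 + 32 = 0 ∉ H]
(3) Inverses: for all a ∈ H, -a mod 40 ∈ H? Yes

No, H is not a subgroup of ℤ_40


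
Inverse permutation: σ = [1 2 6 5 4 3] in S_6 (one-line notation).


To find σ⁻¹, swap domain and range:
σ(1) = 1 → σ⁻¹(1) = 1
σ(2) = 2 → σ⁻¹(2) = 2
σ(3) = 6 → σ⁻¹(6) = 3
σ(4) = 5 → σ⁻¹(5) = 4
σ(5) = 4 → σ⁻¹(4) = 5
σ(6) = 3 → σ⁻¹(3) = 6

σ⁻¹ = [1 2 6 5 4 3]


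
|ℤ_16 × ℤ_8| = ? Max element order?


|ℤ_16 × ℤ_8| = 16 × 8 = 128
Max element order = lcm(16,8) = 16
Cyclic? No (gcd=8)

|ℤ_16×ℤ_8| = 128, max element order = 16


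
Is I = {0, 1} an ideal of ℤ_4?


Check ideal conditions for I = {0, 1} in ℤ_4:
(1) I is an additive subgroup? No
(2) For r ∈ ℤ_4 and a ∈ I: r·a ∈ I? No  [counterexample: r=2, a=1, r·a mod 4 = 2 ∉ I]

No, I is not an ideal of ℤ_4


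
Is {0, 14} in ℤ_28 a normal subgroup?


H = {0, 14} in ℤ_28
ℤ_28 is abelian; every subgroup of an abelian group is normal

Yes, normal subgroup


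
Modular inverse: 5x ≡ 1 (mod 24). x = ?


Use the extended Euclidean algorithm to write 1 = 5·s + 24·t; then s mod 24 is the inverse.
Euclidean algorithm:
  5 = 0·24 + 5
  24 = 4·5 + 4
  5 = 1·4 + 1
  4 = 4·1 + 0
gcd(5,24) = 1
Back-substitution gives: 5·(5) + 24·(-1) = 1
So 5⁻¹ ≡ 5 ≡ 5 (mod 24)
Check: 5 × 5 = 25 ≡ 1 (mod 24) ✓

5⁻¹ ≡ 5 (mod 24)


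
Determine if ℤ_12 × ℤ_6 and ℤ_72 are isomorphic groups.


Comparing ℤ_12 × ℤ_6 and ℤ_72:
gcd(12,6) = 6 ≠ 1. Max element order in ℤ_12×ℤ_6 is lcm(12,6) = 12 < 72, so it has no element of order 72

No, ℤ_12 × ℤ_6 ≇ ℤ_72


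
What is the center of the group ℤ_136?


Z(G) = {g ∈ G | gx = xg for all x ∈ G}
ℤ_136 is abelian, so Z(G) = G

Z(ℤ_136) = ℤ_136


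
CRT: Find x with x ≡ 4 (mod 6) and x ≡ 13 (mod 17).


m₁ = 6, m₂ = 17, gcd = 1, so CRT applies. M = m₁·m₂ = 102
Let M₁ = M/m₁ = 17, M₂ = M/m₂ = 6
Find y₁ ≡ M₁⁻¹ (mod m₁): 17⁻¹ ≡ 5 (mod 6)
Find y₂ ≡ M₂⁻¹ (mod m₂): 6⁻¹ ≡ 3 (mod 17)
x = a₁·M₁·y₁ + a₂·M₂·y₂ = 4·17·5 + 13·6·3 = 574
Reduce mod 102: x ≡ 64
Check: 64 mod 6 = 4 ✓, 64 mod 17 = 13 ✓

x ≡ 64 (mod 102)


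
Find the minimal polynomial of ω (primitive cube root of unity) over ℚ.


ω satisfies x² + x + 1 = 0 (the cyclotomic polynomial Φ₃)

Minimal polynomial: x² + x + 1


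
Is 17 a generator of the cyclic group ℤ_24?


g generates ℤ_n iff gcd(g, n) = 1
gcd(17, 24) = 1
Since gcd = 1, 17 is a generator.

Yes, 17 generates ℤ_24


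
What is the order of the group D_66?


|D_n| = 2n (n rotations and n reflections)
|D_66| = 2×66 = 132

|D_66| = 132


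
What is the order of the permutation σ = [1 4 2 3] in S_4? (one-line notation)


Cycle decomposition: (2 4 3)
Cycle lengths: 3
Order = lcm(3) = 3

ord(σ) = 3


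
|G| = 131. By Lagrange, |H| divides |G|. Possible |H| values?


Lagrange's theorem: |H| divides |G|
|G| = 131
Divisors of 131: 1, 131

Possible subgroup orders: {1, 131}


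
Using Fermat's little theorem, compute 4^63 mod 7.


Fermat's little theorem: if p is prime and gcd(a,p)=1, then a^(p-1) ≡ 1 (mod p)
p = 7 is prime, gcd(4,7) = 1
Reduce exponent: 63 mod 6 = 3
So 4^63 ≡ 4^3 (mod 7)
4^3 mod 7 = 1

4^63 ≡ 1 (mod 7)


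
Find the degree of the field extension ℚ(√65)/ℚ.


√65 has minimal polynomial x² - 65 (irreducible over ℚ since 65 is squarefree)

[ℚ(√65)/ℚ] = 2


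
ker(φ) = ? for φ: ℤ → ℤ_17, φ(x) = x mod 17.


Kernel = preimage of identity
ker(φ) = {x ∈ ℤ : x ≡ 0 (mod 17)} = 17ℤ = {0, ±17, ±34, ...}

ker(φ) = 17ℤ


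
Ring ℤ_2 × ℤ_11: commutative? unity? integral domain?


Direct product ring; commutative with unity (1,1); but (1,0)·(0,1) = (0,0) gives zero divisors, so not an integral domain
Commutative: Yes
Integral domain: No
Has unity: Yes

ℤ_2 × ℤ_11: Commutative=Yes, Unity=Yes


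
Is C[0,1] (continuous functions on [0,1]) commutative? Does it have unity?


pointwise +,× is commutative with unity (constant 1); but bump functions with disjoint support multiply to 0 — zero divisors, so not an integral domain
Commutative: Yes
Integral domain: No
Has unity: Yes

C[0,1] (continuous functions on [0,1]): Commutative=Yes, Unity=Yes


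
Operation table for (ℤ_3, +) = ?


Elements: {0, 1, 2}
Operation: addition mod 3
Entry (a, b) = (a + b) mod 3

Cayley table:
  | 0 | 1 | 2
0 | 0 | 1 | 2
1 | 1 | 2 | 0
2 | 2 | 0 | 1


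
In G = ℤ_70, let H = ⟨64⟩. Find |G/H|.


|⟨64⟩| = n / gcd(64, 70) = 70 / 2 = 35
H is normal (ℤ_70 is abelian).
|G/H| = |G| / |H| = 70 / 35 = 2

|G/H| = 2


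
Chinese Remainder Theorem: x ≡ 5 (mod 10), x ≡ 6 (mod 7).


m₁ = 10, m₂ = 7, gcd = 1, so CRT applies. M = m₁·m₂ = 70
Let M₁ = M/m₁ = 7, M₂ = M/m₂ = 10
Find y₁ ≡ M₁⁻¹ (mod m₁): 7⁻¹ ≡ 3 (mod 10)
Find y₂ ≡ M₂⁻¹ (mod m₂): 10⁻¹ ≡ 5 (mod 7)
x = a₁·M₁·y₁ + a₂·M₂·y₂ = 5·7·3 + 6·10·5 = 405
Reduce mod 70: x ≡ 55
Check: 55 mod 10 = 5 ✓, 55 mod 7 = 6 ✓

x ≡ 55 (mod 70)


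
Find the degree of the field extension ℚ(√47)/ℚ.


√47 has minimal polynomial x² - 47 (irreducible over ℚ since 47 is squarefree)

[ℚ(√47)/ℚ] = 2


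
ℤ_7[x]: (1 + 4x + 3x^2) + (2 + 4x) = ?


Add coefficients mod 7:
x^0: 1 + 2 = 3 (mod 7)
x^1: 4 + 4 = 1 (mod 7)
x^2: 3 + 0 = 3 (mod 7)
Result: 3 + x + 3x^2

f + g = 3 + x + 3x^2


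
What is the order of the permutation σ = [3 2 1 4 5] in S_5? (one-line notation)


Cycle decomposition: (1 3)
Cycle lengths: 2
Order = lcm(2) = 2

ord(σ) = 2


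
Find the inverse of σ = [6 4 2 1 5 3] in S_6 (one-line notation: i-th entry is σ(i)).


To find σ⁻¹, swap domain and range:
σ(1) = 6 → σ⁻¹(6) = 1
σ(2) = 4 → σ⁻¹(4) = 2
σ(3) = 2 → σ⁻¹(2) = 3
σ(4) = 1 → σ⁻¹(1) = 4
σ(5) = 5 → σ⁻¹(5) = 5
σ(6) = 3 → σ⁻¹(3) = 6

σ⁻¹ = [4 3 6 2 5 1]


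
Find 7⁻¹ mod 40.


Use the extended Euclidean algorithm to write 1 = 7·s + 40·t; then s mod 40 is the inverse.
Euclidean algorithm:
  7 = 0·40 + 7
  40 = 5·7 + 5
  7 = 1·5 + 2
  5 = 2·2 + 1
  2 = 2·1 + 0
gcd(7,40) = 1
Back-substitution gives: 7·(-17) + 40·(3) = 1
So 7⁻¹ ≡ -17 ≡ 23 (mod 40)
Check: 7 × 23 = 161 ≡ 1 (mod 40) ✓

7⁻¹ ≡ 23 (mod 40)


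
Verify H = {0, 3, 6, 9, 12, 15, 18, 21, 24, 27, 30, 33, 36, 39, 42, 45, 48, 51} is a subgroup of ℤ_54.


Subgroup test for H = {0, 3, 6, 9, 12, 15, 18, 21, 24, 27, 30, 33, 36, 39, 42, 45, 48, 51} in (ℤ_54, +):
(1) 0 ∈ H? Yes
(2) Closure: for all a,b ∈ H, (a+b) mod 54 ∈ H? Yes
(3) Inverses: for all a ∈ H, -a mod 54 ∈ H? Yes

Yes, H is a subgroup of ℤ_54


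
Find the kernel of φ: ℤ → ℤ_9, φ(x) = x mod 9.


Kernel = preimage of identity
ker(φ) = {x ∈ ℤ : x ≡ 0 (mod 9)} = 9ℤ = {0, ±9, ±18, ...}

ker(φ) = 9ℤ


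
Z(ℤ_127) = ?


Z(G) = {g ∈ G | gx = xg for all x ∈ G}
ℤ_127 is abelian, so Z(G) = G

Z(ℤ_127) = ℤ_127


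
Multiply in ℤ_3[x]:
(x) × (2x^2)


Expand and collect like terms; reduce coefficients mod 3:
x^0: 0·0 = 0 ≡ 0 (mod 3)
x^1: 0·0 + 1·0 = 0 ≡ 0 (mod 3)
x^2: 0·2 + 1·0 = 0 ≡ 0 (mod 3)
x^3: 1·2 = 2 ≡ 2 (mod 3)
Result: 2x^3

f · g = 2x^3


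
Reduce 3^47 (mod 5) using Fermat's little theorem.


Fermat's little theorem: if p is prime and gcd(a,p)=1, then a^(p-1) ≡ 1 (mod p)
p = 5 is prime, gcd(3,5) = 1
Reduce exponent: 47 mod 4 = 3
So 3^47 ≡ 3^3 (mod 5)
3^3 mod 5 = 2

3^47 ≡ 2 (mod 5)


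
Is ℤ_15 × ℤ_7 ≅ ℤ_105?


Comparing ℤ_15 × ℤ_7 and ℤ_105:
gcd(15,7) = 1, so ℤ_15 × ℤ_7 ≅ ℤ_105 (CRT)

Yes, ℤ_15 × ℤ_7 ≅ ℤ_105


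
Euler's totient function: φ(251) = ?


Factor n: 251 = 251
φ(n) = n · ∏(1 - 1/p) over distinct primes p | n
φ(251) = 251 · (1 - 1/251) = 250

φ(251) = 250


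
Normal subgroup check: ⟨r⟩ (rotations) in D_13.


H = ⟨r⟩ (rotations) in D_13
The rotation subgroup ⟨r⟩ has index 2 in D_13, so it is normal

Yes, normal subgroup


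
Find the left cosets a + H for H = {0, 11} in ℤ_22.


H = {0, 11}, |H| = 2
Number of cosets = |G|/|H| = 22/2 = 11
0 + H = {0, 11}
1 + H = {1, 12}
2 + H = {2, 13}
3 + H = {3, 14}
4 + H = {4, 15}
5 + H = {5, 16}
6 + H = {6, 17}
7 + H = {7, 18}
8 + H = {8, 19}
9 + H = {9, 20}
10 + H = {10, 21}

Cosets: 0+H={0,11}; 1+H={1,12}; 2+H={2,13}; 3+H={3,14}; 4+H={4,15}; 5+H={5,16}; 6+H={6,17}; 7+H={7,18}; 8+H={8,19}; 9+H={9,20}; 10+H={10,21}


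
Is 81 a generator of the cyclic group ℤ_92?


g generates ℤ_n iff gcd(g, n) = 1
gcd(81, 92) = 1
Since gcd = 1, 81 is a generator.

Yes, 81 generates ℤ_92


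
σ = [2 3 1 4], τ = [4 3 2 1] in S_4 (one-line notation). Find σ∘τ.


σ∘τ: apply τ first, then σ
1 →τ 4 →σ 4
2 →τ 3 →σ 1
3 →τ 2 →σ 3
4 →τ 1 →σ 2

σ∘τ = [4 1 3 2]


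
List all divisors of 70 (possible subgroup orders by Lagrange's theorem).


Lagrange's theorem: |H| divides |G|
|G| = 70
Divisors of 70: 1, 2, 5, 7, 10, 14, 35, 70

Possible subgroup orders: {1, 2, 5, 7, 10, 14, 35, 70}


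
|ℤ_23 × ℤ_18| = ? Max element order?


|ℤ_23 × ℤ_18| = 23 × 18 = 414
Max element order = lcm(23,18) = 414
Cyclic? Yes (gcd=1)

|ℤ_23×ℤ_18| = 414, max element order = 414


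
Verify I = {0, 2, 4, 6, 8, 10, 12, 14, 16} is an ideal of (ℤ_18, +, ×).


Check ideal conditions for I = {0, 2, 4, 6, 8, 10, 12, 14, 16} in ℤ_18:
(1) I is an additive subgroup? Yes
(2) For r ∈ ℤ_18 and a ∈ I: r·a ∈ I? Yes

Yes, I is an ideal of ℤ_18


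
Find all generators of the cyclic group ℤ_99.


g generates ℤ_n iff gcd(g,n) = 1
Prime factors of 99: 3, 11
Generators are g ∈ {1,...,98} not divisible by any of these primes.
Generators: {1, 2, 4, 5, 7, 8, 10, 13, 14, 16, 17, 19, 20, 23, 25, 26, 28, 29, 31, 32, 34, 35, 37, 38, 40, 41, 43, 46, 47, 49, 50, 52, 53, 56, 58, 59, 61, 62, 64, 65, 67, 68, 70, 71, 73, 74, 76, 79, 80, 82, 83, 85, 86, 89, 91, 92, 94, 95, 97, 98}
Number of generators = φ(99) = 60

Generators of ℤ_99 = {1, 2, 4, 5, 7, 8, 10, 13, 14, 16, 17, 19, 20, 23, 25, 26, 28, 29, 31, 32, 34, 35, 37, 38, 40, 41, 43, 46, 47, 49, 50, 52, 53, 56, 58, 59, 61, 62, 64, 65, 67, 68, 70, 71, 73, 74, 76, 79, 80, 82, 83, 85, 86, 89, 91, 92, 94, 95, 97, 98}


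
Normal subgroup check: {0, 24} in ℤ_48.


H = {0, 24} in ℤ_48
ℤ_48 is abelian; every subgroup of an abelian group is normal

Yes, normal subgroup


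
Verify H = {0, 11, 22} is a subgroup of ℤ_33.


Subgroup test for H = {0, 11, 22} in (ℤ_33, +):
(1) 0 ∈ H? Yes
(2) Closure: for all a,b ∈ H, (a+b) mod 33 ∈ H? Yes
(3) Inverses: for all a ∈ H, -a mod 33 ∈ H? Yes

Yes, H is a subgroup of ℤ_33


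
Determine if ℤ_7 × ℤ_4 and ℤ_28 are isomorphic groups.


Comparing ℤ_7 × ℤ_4 and ℤ_28:
gcd(7,4) = 1, so ℤ_7 × ℤ_4 ≅ ℤ_28 (CRT)

Yes, ℤ_7 × ℤ_4 ≅ ℤ_28


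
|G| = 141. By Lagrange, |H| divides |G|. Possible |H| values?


Lagrange's theorem: |H| divides |G|
|G| = 141
Divisors of 141: 1, 3, 47, 141

Possible subgroup orders: {1, 3, 47, 141}


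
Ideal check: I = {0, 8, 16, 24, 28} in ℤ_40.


Check ideal conditions for I = {0, 8, 16, 24, 28} in ℤ_40:
(1) I is an additive subgroup? No
(2) For r ∈ ℤ_40 and a ∈ I: r·a ∈ I? No  [counterexample: r=2, a=16, r·a mod 40 = 32 ∉ I]

No, I is not an ideal of ℤ_40


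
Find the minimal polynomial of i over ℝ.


i satisfies x² + 1 = 0, irreducible over ℝ

Minimal polynomial: x² + 1


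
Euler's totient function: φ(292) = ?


Factor n: 292 = 2^2 × 73
φ(n) = n · ∏(1 - 1/p) over distinct primes p | n
φ(292) = 292 · (1 - 1/2) · (1 - 1/73) = 144

φ(292) = 144


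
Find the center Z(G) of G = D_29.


Z(G) = {g ∈ G | gx = xg for all x ∈ G}
For odd n, Z(D_n) = {e}: no nontrivial rotation commutes with all reflections

Z(D_29) = {e}


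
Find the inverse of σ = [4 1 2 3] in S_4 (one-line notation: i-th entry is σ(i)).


To find σ⁻¹, swap domain and range:
σ(1) = 4 → σ⁻¹(4) = 1
σ(2) = 1 → σ⁻¹(1) = 2
σ(3) = 2 → σ⁻¹(2) = 3
σ(4) = 3 → σ⁻¹(3) = 4

σ⁻¹ = [2 3 4 1]


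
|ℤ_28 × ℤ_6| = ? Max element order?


|ℤ_28 × ℤ_6| = 28 × 6 = 168
Max element order = lcm(28,6) = 84
Cyclic? No (gcd=2)

|ℤ_28×ℤ_6| = 168, max element order = 84


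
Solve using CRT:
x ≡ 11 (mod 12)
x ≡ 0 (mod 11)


m₁ = 12, m₂ = 11, gcd = 1, so CRT applies. M = m₁·m₂ = 132
Let M₁ = M/m₁ = 11, M₂ = M/m₂ = 12
Find y₁ ≡ M₁⁻¹ (mod m₁): 11⁻¹ ≡ 11 (mod 12)
Find y₂ ≡ M₂⁻¹ (mod m₂): 12⁻¹ ≡ 1 (mod 11)
x = a₁·M₁·y₁ + a₂·M₂·y₂ = 11·11·11 + 0·12·1 = 1331
Reduce mod 132: x ≡ 11
Check: 11 mod 12 = 11 ✓, 11 mod 11 = 0 ✓

x ≡ 11 (mod 132)


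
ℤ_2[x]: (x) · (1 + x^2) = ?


Expand and collect like terms; reduce coefficients mod 2:
x^0: 0·1 = 0 ≡ 0 (mod 2)
x^1: 0·0 + 1·1 = 1 ≡ 1 (mod 2)
x^2: 0·1 + 1·0 = 0 ≡ 0 (mod 2)
x^3: 1·1 = 1 ≡ 1 (mod 2)
Result: x + x^3

f · g = x + x^3


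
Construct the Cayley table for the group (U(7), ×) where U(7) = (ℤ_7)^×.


Elements: {1, 2, 3, 4, 5, 6}
Operation: multiplication mod 7
Entry (a, b) = (a × b) mod 7

Cayley table:
  | 1 | 2 | 3 | 4 | 5 | 6
1 | 1 | 2 | 3 | 4 | 5 | 6
2 | 2 | 4 | 6 | 1 | 3 | 5
3 | 3 | 6 | 2 | 5 | 1 | 4
4 | 4 | 1 | 5 | 2 | 6 | 3
5 | 5 | 3 | 1 | 6 | 4 | 2
6 | 6 | 5 | 4 | 3 | 2 | 1


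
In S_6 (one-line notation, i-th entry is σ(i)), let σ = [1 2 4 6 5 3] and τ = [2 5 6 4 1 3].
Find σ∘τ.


σ∘τ: apply τ first, then σ
1 →τ 2 →σ 2
2 →τ 5 →σ 5
3 →τ 6 →σ 3
4 →τ 4 →σ 6
5 →τ 1 →σ 1
6 →τ 3 →σ 4

σ∘τ = [2 5 3 6 1 4]


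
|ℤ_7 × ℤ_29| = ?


|A × B| = |A| · |B|
|ℤ_7 × ℤ_29| = 7 × 29 = 203

|ℤ_7 × ℤ_29| = 203


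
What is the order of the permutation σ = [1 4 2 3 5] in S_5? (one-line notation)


Cycle decomposition: (2 4 3)
Cycle lengths: 3
Order = lcm(3) = 3

ord(σ) = 3


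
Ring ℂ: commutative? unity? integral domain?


ℂ is a field: commutative, has unity, every nonzero element is a unit (hence an integral domain)
Commutative: Yes
Integral domain: Yes
Has unity: Yes

ℂ: Commutative=Yes, Unity=Yes


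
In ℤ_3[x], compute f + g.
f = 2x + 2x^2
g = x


Add coefficients mod 3:
x^0: 0 + 0 = 0 (mod 3)
x^1: 2 + 1 = 0 (mod 3)
x^2: 2 + 0 = 2 (mod 3)
Result: 2x^2

f + g = 2x^2


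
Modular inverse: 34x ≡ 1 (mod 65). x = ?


Use the extended Euclidean algorithm to write 1 = 34·s + 65·t; then s mod 65 is the inverse.
Euclidean algorithm:
  34 = 0·65 + 34
  65 = 1·34 + 31
  34 = 1·31 + 3
  31 = 10·3 + 1
  3 = 3·1 + 0
gcd(34,65) = 1
Back-substitution gives: 34·(-21) + 65·(11) = 1
So 34⁻¹ ≡ -21 ≡ 44 (mod 65)
Check: 34 × 44 = 1496 ≡ 1 (mod 65) ✓

34⁻¹ ≡ 44 (mod 65)


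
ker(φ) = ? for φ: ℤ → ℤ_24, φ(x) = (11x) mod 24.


Kernel = preimage of identity
ker(φ) = {x ∈ ℤ : 11x ≡ 0 (mod 24)}. gcd(11,24) = 1, so 11x ≡ 0 (mod 24) ⟺ x ≡ 0 (mod 24/1 = 24). Hence ker(φ) = 24ℤ

ker(φ) = 24ℤ


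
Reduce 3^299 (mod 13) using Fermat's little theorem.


Fermat's little theorem: if p is prime and gcd(a,p)=1, then a^(p-1) ≡ 1 (mod p)
p = 13 is prime, gcd(3,13) = 1
Reduce exponent: 299 mod 12 = 11
So 3^299 ≡ 3^11 (mod 13)
3^11 mod 13 = 9

3^299 ≡ 9 (mod 13)


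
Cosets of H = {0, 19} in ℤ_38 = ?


H = {0, 19}, |H| = 2
Number of cosets = |G|/|H| = 38/2 = 19
0 + H = {0, 19}
1 + H = {1, 20}
2 + H = {2, 21}
3 + H = {3, 22}
4 + H = {4, 23}
5 + H = {5, 24}
6 + H = {6, 25}
7 + H = {7, 26}
8 + H = {8, 27}
9 + H = {9, 28}
10 + H = {10, 29}
11 + H = {11, 30}
12 + H = {12, 31}
13 + H = {13, 32}
14 + H = {14, 33}
15 + H = {15, 34}
16 + H = {16, 35}
17 + H = {17, 36}
18 + H = {18, 37}

Cosets: 0+H={0,19}; 1+H={1,20}; 2+H={2,21}; 3+H={3,22}; 4+H={4,23}; 5+H={5,24}; 6+H={6,25}; 7+H={7,26}; 8+H={8,27}; 9+H={9,28}; 10+H={10,29}; 11+H={11,30}; 12+H={12,31}; 13+H={13,32}; 14+H={14,33}; 15+H={15,34}; 16+H={16,35}; 17+H={17,36}; 18+H={18,37}


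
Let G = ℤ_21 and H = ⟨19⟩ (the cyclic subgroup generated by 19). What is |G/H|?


|⟨19⟩| = n / gcd(19, 21) = 21 / 1 = 21
H is normal (ℤ_21 is abelian).
|G/H| = |G| / |H| = 21 / 21 = 1

|G/H| = 1


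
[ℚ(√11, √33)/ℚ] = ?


[ℚ(√11,√33):ℚ] = [ℚ(√11,√33):ℚ(√11)]·[ℚ(√11):ℚ] = 2·2 = 4

[ℚ(√11, √33)/ℚ] = 4


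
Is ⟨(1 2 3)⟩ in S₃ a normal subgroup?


H = ⟨(1 2 3)⟩ in S₃
⟨(1 2 3)⟩ has order 3 and index 2 in S₃; index-2 subgroups are normal

Yes, normal subgroup


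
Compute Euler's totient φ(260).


Factor n: 260 = 2^2 × 5 × 13
φ(n) = n · ∏(1 - 1/p) over distinct primes p | n
φ(260) = 260 · (1 - 1/2) · (1 - 1/5) · (1 - 1/13) = 96

φ(260) = 96


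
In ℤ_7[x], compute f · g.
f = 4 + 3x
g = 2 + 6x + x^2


Expand and collect like terms; reduce coefficients mod 7:
x^0: 4·2 = 8 ≡ 1 (mod 7)
x^1: 4·6 + 3·2 = 30 ≡ 2 (mod 7)
x^2: 4·1 + 3·6 = 22 ≡ 1 (mod 7)
x^3: 3·1 = 3 ≡ 3 (mod 7)
Result: 1 + 2x + x^2 + 3x^3

f · g = 1 + 2x + x^2 + 3x^3


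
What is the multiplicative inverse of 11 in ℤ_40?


Use the extended Euclidean algorithm to write 1 = 11·s + 40·t; then s mod 40 is the inverse.
Euclidean algorithm:
  11 = 0·40 + 11
  40 = 3·11 + 7
  11 = 1·7 + 4
  7 = 1·4 + 3
  4 = 1·3 + 1
  3 = 3·1 + 0
gcd(11,40) = 1
Back-substitution gives: 11·(11) + 40·(-3) = 1
So 11⁻¹ ≡ 11 ≡ 11 (mod 40)
Check: 11 × 11 = 121 ≡ 1 (mod 40) ✓

11⁻¹ ≡ 11 (mod 40)


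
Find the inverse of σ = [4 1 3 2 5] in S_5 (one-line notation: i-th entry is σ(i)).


To find σ⁻¹, swap domain and range:
σ(1) = 4 → σ⁻¹(4) = 1
σ(2) = 1 → σ⁻¹(1) = 2
σ(3) = 3 → σ⁻¹(3) = 3
σ(4) = 2 → σ⁻¹(2) = 4
σ(5) = 5 → σ⁻¹(5) = 5

σ⁻¹ = [2 4 3 1 5]


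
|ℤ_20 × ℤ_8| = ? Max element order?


|ℤ_20 × ℤ_8| = 20 × 8 = 160
Max element order = lcm(20,8) = 40
Cyclic? No (gcd=4)

|ℤ_20×ℤ_8| = 160, max element order = 40


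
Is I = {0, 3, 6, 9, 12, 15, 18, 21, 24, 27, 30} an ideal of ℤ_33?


Check ideal conditions for I = {0, 3, 6, 9, 12, 15, 18, 21, 24, 27, 30} in ℤ_33:
(1) I is an additive subgroup? Yes
(2) For r ∈ ℤ_33 and a ∈ I: r·a ∈ I? Yes

Yes, I is an ideal of ℤ_33


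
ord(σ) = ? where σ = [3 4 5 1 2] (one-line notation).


Cycle decomposition: (1 3 5 2 4)
Cycle lengths: 5
Order = lcm(5) = 5

ord(σ) = 5


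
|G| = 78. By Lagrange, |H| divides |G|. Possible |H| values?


Lagrange's theorem: |H| divides |G|
|G| = 78
Divisors of 78: 1, 2, 3, 6, 13, 26, 39, 78

Possible subgroup orders: {1, 2, 3, 6, 13, 26, 39, 78}


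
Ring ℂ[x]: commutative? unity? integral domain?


Polynomial ring over ℂ (an integral domain) is a commutative integral domain with unity 1
Commutative: Yes
Integral domain: Yes
Has unity: Yes

ℂ[x]: Commutative=Yes, Unity=Yes


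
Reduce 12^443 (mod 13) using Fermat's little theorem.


Fermat's little theorem: if p is prime and gcd(a,p)=1, then a^(p-1) ≡ 1 (mod p)
p = 13 is prime, gcd(12,13) = 1
Reduce exponent: 443 mod 12 = 11
So 12^443 ≡ 12^11 (mod 13)
12^11 mod 13 = 12

12^443 ≡ 12 (mod 13)


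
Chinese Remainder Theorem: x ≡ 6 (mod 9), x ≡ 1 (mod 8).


m₁ = 9, m₂ = 8, gcd = 1, so CRT applies. M = m₁·m₂ = 72
Let M₁ = M/m₁ = 8, M₂ = M/m₂ = 9
Find y₁ ≡ M₁⁻¹ (mod m₁): 8⁻¹ ≡ 8 (mod 9)
Find y₂ ≡ M₂⁻¹ (mod m₂): 9⁻¹ ≡ 1 (mod 8)
x = a₁·M₁·y₁ + a₂·M₂·y₂ = 6·8·8 + 1·9·1 = 393
Reduce mod 72: x ≡ 33
Check: 33 mod 9 = 6 ✓, 33 mod 8 = 1 ✓

x ≡ 33 (mod 72)


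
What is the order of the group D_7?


|D_n| = 2n (n rotations and n reflections)
|D_7| = 2×7 = 14

|D_7| = 14


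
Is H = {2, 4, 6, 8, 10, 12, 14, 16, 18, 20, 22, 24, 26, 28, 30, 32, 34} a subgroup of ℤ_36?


Subgroup test for H = {2, 4, 6, 8, 10, 12, 14, 16, 18, 20, 22, 24, 26, 28, 30, 32, 34} in (ℤ_36, +):
(1) 0 ∈ H? No
(2) Closure: for all a,b ∈ H, (a+b) mod 36 ∈ H? No  [counterexample: 2 + 34 = 0 ∉ H]
(3) Inverses: for all a ∈ H, -a mod 36 ∈ H? Yes

No, H is not a subgroup of ℤ_36


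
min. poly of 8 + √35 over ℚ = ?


Let α = 8 + √35. Then α - 8 = √35, so (α - 8)² = 35, giving α² - 16α + 29 = 0. Degree 2 and α ∉ ℚ, so this is the minimal polynomial.

Minimal polynomial: x² - 16x + 29


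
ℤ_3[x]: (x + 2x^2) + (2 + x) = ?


Add coefficients mod 3:
x^0: 0 + 2 = 2 (mod 3)
x^1: 1 + 1 = 2 (mod 3)
x^2: 2 + 0 = 2 (mod 3)
Result: 2 + 2x + 2x^2

f + g = 2 + 2x + 2x^2


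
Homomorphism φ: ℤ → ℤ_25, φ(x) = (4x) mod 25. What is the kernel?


Kernel = preimage of identity
ker(φ) = {x ∈ ℤ : 4x ≡ 0 (mod 25)}. gcd(4,25) = 1, so 4x ≡ 0 (mod 25) ⟺ x ≡ 0 (mod 25/1 = 25). Hence ker(φ) = 25ℤ

ker(φ) = 25ℤ


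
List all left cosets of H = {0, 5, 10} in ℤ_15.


H = {0, 5, 10}, |H| = 3
Number of cosets = |G|/|H| = 15/3 = 5
0 + H = {0, 5, 10}
1 + H = {1, 6, 11}
2 + H = {2, 7, 12}
3 + H = {3, 8, 13}
4 + H = {4, 9, 14}

Cosets: 0+H={0,5,10}; 1+H={1,6,11}; 2+H={2,7,12}; 3+H={3,8,13}; 4+H={4,9,14}


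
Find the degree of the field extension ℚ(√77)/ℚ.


√77 has minimal polynomial x² - 77 (irreducible over ℚ since 77 is squarefree)

[ℚ(√77)/ℚ] = 2


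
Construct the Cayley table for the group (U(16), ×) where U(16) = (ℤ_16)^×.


Elements: {1, 3, 5, 7, 9, 11, 13, 15}
Operation: multiplication mod 16
Entry (a, b) = (a × b) mod 16

Cayley table:
   |  1 |  3 |  5 |  7 |  9 | 11 | 13 | 15
 1 |  1 |  3 |  5 |  7 |  9 | 11 | 13 | 15
 3 |  3 |  9 | 15 |  5 | 11 |  1 |  7 | 13
 5 |  5 | 15 |  9 |  3 | 13 |  7 |  1 | 11
 7 |  7 |  5 |  3 |  1 | 15 | 13 | 11 |  9
 9 |  9 | 11 | 13 | 15 |  1 |  3 |  5 |  7
11 | 11 |  1 |  7 | 13 |  3 |  9 | 15 |  5
13 | 13 |  7 |  1 | 11 |  5 | 15 |  9 |  3
15 | 15 | 13 | 11 |  9 |  7 |  5 |  3 |  1


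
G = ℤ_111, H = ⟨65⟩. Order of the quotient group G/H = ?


|⟨65⟩| = n / gcd(65, 111) = 111 / 1 = 111
H is normal (ℤ_111 is abelian).
|G/H| = |G| / |H| = 111 / 111 = 1

|G/H| = 1


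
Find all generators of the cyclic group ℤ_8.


g generates ℤ_n iff gcd(g,n) = 1
Checking each g ∈ {1,...,7}:
gcd(1,8) = 1
gcd(2,8) = 2
gcd(3,8) = 1
gcd(4,8) = 4
gcd(5,8) = 1
gcd(6,8) = 2
gcd(7,8) = 1
Generators: {1, 3, 5, 7}
Number of generators = φ(8) = 4

Generators of ℤ_8 = {1, 3, 5, 7}


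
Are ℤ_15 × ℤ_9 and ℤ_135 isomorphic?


Comparing ℤ_15 × ℤ_9 and ℤ_135:
gcd(15,9) = 3 ≠ 1. Max element order in ℤ_15×ℤ_9 is lcm(15,9) = 45 < 135, so it has no element of order 135

No, ℤ_15 × ℤ_9 ≇ ℤ_135


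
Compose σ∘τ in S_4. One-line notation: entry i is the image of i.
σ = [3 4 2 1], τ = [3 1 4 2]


σ∘τ: apply τ first, then σ
1 →τ 3 →σ 2
2 →τ 1 →σ 3
3 →τ 4 →σ 1
4 →τ 2 →σ 4

σ∘τ = [2 3 1 4]
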